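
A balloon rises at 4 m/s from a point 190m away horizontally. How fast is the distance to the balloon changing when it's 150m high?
30√586/293 ≈ 2.479 m/s

z² = 190² + y²
z = √(190² + 150²) = 10√586
dz/dt = y/z · dy/dt = 150/(10√586) · 4 = 30√586/293 ≈ 2.479 m/s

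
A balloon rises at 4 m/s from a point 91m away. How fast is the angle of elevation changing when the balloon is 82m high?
0.024259 rad/s

tan(θ) = y/91
sec²(θ) · dθ/dt = (1/91) · dy/dt
dθ/dt = cos²(θ)/91 · 4 = 91/(91² + 82²) · 4
dθ/dt = 0.024259 rad/s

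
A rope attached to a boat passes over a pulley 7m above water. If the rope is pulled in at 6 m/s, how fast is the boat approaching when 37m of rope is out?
37√330/110 ≈ 6.11 m/s

rope² = x² + 7²
x = √(37² - 7²) = 2√330
dx/dt = (rope/x) · d(rope)/dt = (37/(2√330)) · (-6) = -37√330/110 m/s
The boat approaches at 37√330/110 ≈ 6.11 m/s.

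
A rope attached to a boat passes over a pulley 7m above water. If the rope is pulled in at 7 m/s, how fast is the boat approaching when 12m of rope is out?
84√95/95 ≈ 8.618 m/s

rope² = x² + 7²
x = √(12² - 7²) = √95
dx/dt = (rope/x) · d(rope)/dt = (12/√95) · (-7) = -84√95/95 m/s
The boat approaches at 84√95/95 ≈ 8.618 m/s.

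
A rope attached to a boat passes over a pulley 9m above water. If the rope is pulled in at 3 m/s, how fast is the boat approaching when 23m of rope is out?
69√7/56 ≈ 3.26 m/s

rope² = x² + 9²
x = √(23² - 9²) = 8√7
dx/dt = (rope/x) · d(rope)/dt = (23/(8√7)) · (-3) = -69√7/56 m/s
The boat approaches at 69√7/56 ≈ 3.26 m/s.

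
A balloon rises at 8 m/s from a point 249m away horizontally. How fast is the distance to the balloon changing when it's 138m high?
368√9005/9005 ≈ 3.878 m/s

z² = 249² + y²
z = √(249² + 138²) = 3√9005
dz/dt = y/z · dy/dt = 138/(3√9005) · 8 = 368√9005/9005 ≈ 3.878 m/s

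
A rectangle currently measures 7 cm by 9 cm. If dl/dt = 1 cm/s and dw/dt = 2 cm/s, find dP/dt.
6 cm/s

P = 2(l + w)
dP/dt = 2(dl/dt + dw/dt) = 2(1 + 2) = 6 cm/s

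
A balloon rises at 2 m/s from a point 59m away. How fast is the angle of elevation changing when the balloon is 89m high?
0.010349 rad/s

tan(θ) = y/59
sec²(θ) · dθ/dt = (1/59) · dy/dt
dθ/dt = cos²(θ)/59 · 2 = 59/(59² + 89²) · 2
dθ/dt = 0.010349 rad/s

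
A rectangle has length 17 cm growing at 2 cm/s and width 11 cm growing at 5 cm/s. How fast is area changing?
107 cm²/s

A = lw
dA/dt = w·dl/dt + l·dw/dt = 11·2 + 17·5 = 107 cm²/s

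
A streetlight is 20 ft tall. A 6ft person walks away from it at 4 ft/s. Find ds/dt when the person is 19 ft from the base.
12/7 ft/s

By similar triangles: 20/(x+s) = 6/s
Solving: s = 6x/14
ds/dt = 6/14 · dx/dt = 3/7 · 4 = 12/7 ft/s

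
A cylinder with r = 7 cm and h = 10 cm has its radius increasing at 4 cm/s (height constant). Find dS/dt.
192π cm²/s

S = 2πrh + 2πr² (lateral + bases)
dS/dt = (2πh + 4πr)·dr/dt = (2π·10 + 4π·7)·4
= 192π cm²/s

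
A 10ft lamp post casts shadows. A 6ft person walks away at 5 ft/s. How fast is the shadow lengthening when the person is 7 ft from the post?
15/2 ft/s

By similar triangles: 10/(x+s) = 6/s
Solving: s = 6x/4
ds/dt = 6/4 · dx/dt = 3/2 · 5 = 15/2 ft/s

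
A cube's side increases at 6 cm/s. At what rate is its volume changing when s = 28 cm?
14112 cm³/s

V = s³
dV/dt = 3s² · ds/dt = 3·28²·6 = 14112 cm³/s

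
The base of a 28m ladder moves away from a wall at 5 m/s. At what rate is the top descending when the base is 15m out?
75√559/559 ≈ 3.172 m/s

x² + y² = 28²
2x·dx/dt + 2y·dy/dt = 0
dy/dt = -x/y · dx/dt = -15/√559 · 5 = -75√559/559 m/s
The top is descending at 75√559/559 ≈ 3.172 m/s.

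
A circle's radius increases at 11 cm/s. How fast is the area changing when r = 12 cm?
264π cm²/s

A = πr²
dA/dt = 2πr · dr/dt = 2π(12)(11) = 264π cm²/s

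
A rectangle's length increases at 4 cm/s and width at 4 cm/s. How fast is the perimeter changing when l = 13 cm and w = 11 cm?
16 cm/s

P = 2(l + w)
dP/dt = 2(dl/dt + dw/dt) = 2(4 + 4) = 16 cm/s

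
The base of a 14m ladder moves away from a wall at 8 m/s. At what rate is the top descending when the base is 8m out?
32√33/33 ≈ 5.57 m/s

x² + y² = 14²
2x·dx/dt + 2y·dy/dt = 0
dy/dt = -x/y · dx/dt = -8/(2√33) · 8 = -32√33/33 m/s
The top is descending at 32√33/33 ≈ 5.57 m/s.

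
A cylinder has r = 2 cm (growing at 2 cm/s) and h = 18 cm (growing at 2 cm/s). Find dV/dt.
152π cm³/s

V = πr²h
dV/dt = 2πrh·dr/dt + πr²·dh/dt
= 2π(2)(18)(2) + π(2)²(2)
= 152π cm³/s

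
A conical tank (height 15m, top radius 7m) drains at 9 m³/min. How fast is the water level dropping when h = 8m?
2025/(3136π) ≈ 0.2055 m/min

r/h = 7/15, so r = (7/15)h
V = (1/3)πr²h = (1/3)π((7/15)h)²h = (49/675)πh³
dV/dh = (49/225)πh²
dh/dt = (dV/dt)/(dV/dh) = -9/((49/225)π·8²) = -2025/(3136π) m/min
The level is dropping at 2025/(3136π) ≈ 0.2055 m/min.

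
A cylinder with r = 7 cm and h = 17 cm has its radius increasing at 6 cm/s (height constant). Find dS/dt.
372π cm²/s

S = 2πrh + 2πr² (lateral + bases)
dS/dt = (2πh + 4πr)·dr/dt = (2π·17 + 4π·7)·6
= 372π cm²/s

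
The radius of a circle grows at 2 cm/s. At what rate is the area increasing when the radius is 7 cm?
28π cm²/s

A = πr²
dA/dt = 2πr · dr/dt = 2π(7)(2) = 28π cm²/s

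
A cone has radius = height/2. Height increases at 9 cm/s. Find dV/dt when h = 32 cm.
2304π cm³/s

V = (1/3)π(h/2)²h = πh³/12
dV/dt = πh²/4 · 9
At h = 32: dV/dt = 2304π cm³/s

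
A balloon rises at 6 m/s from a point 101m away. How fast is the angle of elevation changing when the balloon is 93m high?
0.032149 rad/s

tan(θ) = y/101
sec²(θ) · dθ/dt = (1/101) · dy/dt
dθ/dt = cos²(θ)/101 · 6 = 101/(101² + 93²) · 6
dθ/dt = 0.032149 rad/s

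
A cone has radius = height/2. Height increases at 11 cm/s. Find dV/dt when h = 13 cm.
1859π/4 cm³/s

V = (1/3)π(h/2)²h = πh³/12
dV/dt = πh²/4 · 11
At h = 13: dV/dt = 1859π/4 cm³/s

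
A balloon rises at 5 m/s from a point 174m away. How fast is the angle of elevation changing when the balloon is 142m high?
0.017248 rad/s

tan(θ) = y/174
sec²(θ) · dθ/dt = (1/174) · dy/dt
dθ/dt = cos²(θ)/174 · 5 = 174/(174² + 142²) · 5
dθ/dt = 0.017248 rad/s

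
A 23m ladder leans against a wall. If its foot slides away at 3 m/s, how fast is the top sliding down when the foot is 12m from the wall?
36√385/385 ≈ 1.835 m/s

x² + y² = 23²
2x·dx/dt + 2y·dy/dt = 0
dy/dt = -x/y · dx/dt = -12/√385 · 3 = -36√385/385 m/s
The top is descending at 36√385/385 ≈ 1.835 m/s.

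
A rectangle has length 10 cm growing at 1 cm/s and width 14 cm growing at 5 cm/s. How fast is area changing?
64 cm²/s

A = lw
dA/dt = w·dl/dt + l·dw/dt = 14·1 + 10·5 = 64 cm²/s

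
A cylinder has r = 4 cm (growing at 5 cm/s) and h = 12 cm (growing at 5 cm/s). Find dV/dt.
560π cm³/s

V = πr²h
dV/dt = 2πrh·dr/dt + πr²·dh/dt
= 2π(4)(12)(5) + π(4)²(5)
= 560π cm³/s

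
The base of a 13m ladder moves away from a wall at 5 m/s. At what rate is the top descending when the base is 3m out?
3√10/8 ≈ 1.186 m/s

x² + y² = 13²
2x·dx/dt + 2y·dy/dt = 0
dy/dt = -x/y · dx/dt = -3/(4√10) · 5 = -3√10/8 m/s
The top is descending at 3√10/8 ≈ 1.186 m/s.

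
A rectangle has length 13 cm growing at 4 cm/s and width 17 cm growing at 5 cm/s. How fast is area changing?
133 cm²/s

A = lw
dA/dt = w·dl/dt + l·dw/dt = 17·4 + 13·5 = 133 cm²/s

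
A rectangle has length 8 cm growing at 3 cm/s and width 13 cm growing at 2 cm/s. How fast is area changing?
55 cm²/s

A = lw
dA/dt = w·dl/dt + l·dw/dt = 13·3 + 8·2 = 55 cm²/s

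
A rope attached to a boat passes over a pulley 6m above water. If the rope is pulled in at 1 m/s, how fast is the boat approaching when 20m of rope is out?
10√91/91 ≈ 1.048 m/s

rope² = x² + 6²
x = √(20² - 6²) = 2√91
dx/dt = (rope/x) · d(rope)/dt = (20/(2√91)) · (-1) = -10√91/91 m/s
The boat approaches at 10√91/91 ≈ 1.048 m/s.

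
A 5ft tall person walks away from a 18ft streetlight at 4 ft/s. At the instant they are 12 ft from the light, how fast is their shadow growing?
20/13 ft/s

By similar triangles: 18/(x+s) = 5/s
Solving: s = 5x/13
ds/dt = 5/13 · dx/dt = 5/13 · 4 = 20/13 ft/s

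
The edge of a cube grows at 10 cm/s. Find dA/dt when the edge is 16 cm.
1920 cm²/s

A = 6s²
dA/dt = 12s · ds/dt = 12·16·10 = 1920 cm²/s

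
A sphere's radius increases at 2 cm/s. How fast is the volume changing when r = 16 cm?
2048π cm³/s

V = (4/3)πr³
dV/dt = dV/dr · dr/dt = 4πr² · 2
At r = 16: dV/dt = 2048π cm³/s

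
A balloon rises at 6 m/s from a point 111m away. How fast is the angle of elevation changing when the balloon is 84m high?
0.034371 rad/s

tan(θ) = y/111
sec²(θ) · dθ/dt = (1/111) · dy/dt
dθ/dt = cos²(θ)/111 · 6 = 111/(111² + 84²) · 6
dθ/dt = 0.034371 rad/s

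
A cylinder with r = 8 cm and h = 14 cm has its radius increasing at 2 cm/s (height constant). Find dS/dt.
120π cm²/s

S = 2πrh + 2πr² (lateral + bases)
dS/dt = (2πh + 4πr)·dr/dt = (2π·14 + 4π·8)·2
= 120π cm²/s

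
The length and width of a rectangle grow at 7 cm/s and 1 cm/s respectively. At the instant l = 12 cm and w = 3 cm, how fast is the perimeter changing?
16 cm/s

P = 2(l + w)
dP/dt = 2(dl/dt + dw/dt) = 2(7 + 1) = 16 cm/s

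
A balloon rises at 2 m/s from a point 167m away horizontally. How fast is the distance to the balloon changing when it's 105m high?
105√38914/19457 ≈ 1.065 m/s

z² = 167² + y²
z = √(167² + 105²) = √38914
dz/dt = y/z · dy/dt = 105/√38914 · 2 = 105√38914/19457 ≈ 1.065 m/s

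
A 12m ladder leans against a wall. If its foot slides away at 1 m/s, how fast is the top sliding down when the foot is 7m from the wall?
7√95/95 ≈ 0.7182 m/s

x² + y² = 12²
2x·dx/dt + 2y·dy/dt = 0
dy/dt = -x/y · dx/dt = -7/√95 · 1 = -7√95/95 m/s
The top is descending at 7√95/95 ≈ 0.7182 m/s.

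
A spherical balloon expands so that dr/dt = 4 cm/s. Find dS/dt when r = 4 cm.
128π cm²/s

S = 4πr²
dS/dt = dS/dr · dr/dt = 8πr · 4
At r = 4: dS/dt = 128π cm²/s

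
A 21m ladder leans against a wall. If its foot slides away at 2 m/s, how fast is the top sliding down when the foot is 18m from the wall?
12√13/13 ≈ 3.328 m/s

x² + y² = 21²
2x·dx/dt + 2y·dy/dt = 0
dy/dt = -x/y · dx/dt = -18/(3√13) · 2 = -12√13/13 m/s
The top is descending at 12√13/13 ≈ 3.328 m/s.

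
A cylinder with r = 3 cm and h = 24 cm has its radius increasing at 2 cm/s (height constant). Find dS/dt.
120π cm²/s

S = 2πrh + 2πr² (lateral + bases)
dS/dt = (2πh + 4πr)·dr/dt = (2π·24 + 4π·3)·2
= 120π cm²/s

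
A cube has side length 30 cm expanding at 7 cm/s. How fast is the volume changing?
18900 cm³/s

V = s³
dV/dt = 3s² · ds/dt = 3·30²·7 = 18900 cm³/s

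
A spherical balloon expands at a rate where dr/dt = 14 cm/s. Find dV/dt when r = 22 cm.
27104π cm³/s

V = (4/3)πr³
dV/dt = dV/dr · dr/dt = 4πr² · 14
At r = 22: dV/dt = 27104π cm³/s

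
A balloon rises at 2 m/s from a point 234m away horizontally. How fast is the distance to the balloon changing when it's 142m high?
71√18730/9365 ≈ 1.038 m/s

z² = 234² + y²
z = √(234² + 142²) = 2√18730
dz/dt = y/z · dy/dt = 142/(2√18730) · 2 = 71√18730/9365 ≈ 1.038 m/s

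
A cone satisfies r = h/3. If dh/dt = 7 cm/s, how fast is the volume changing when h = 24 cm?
448π cm³/s

V = (1/3)π(h/3)²h = πh³/27
dV/dt = πh²/9 · 7
At h = 24: dV/dt = 448π cm³/s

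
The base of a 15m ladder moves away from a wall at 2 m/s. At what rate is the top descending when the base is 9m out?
3/2 = 1.5 m/s

x² + y² = 15²
2x·dx/dt + 2y·dy/dt = 0
dy/dt = -x/y · dx/dt = -9/12 · 2 = -3/2 m/s
The top is descending at 3/2 = 1.5 m/s.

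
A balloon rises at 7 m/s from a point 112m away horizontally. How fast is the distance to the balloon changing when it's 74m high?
259√4505/4505 ≈ 3.859 m/s

z² = 112² + y²
z = √(112² + 74²) = 2√4505
dz/dt = y/z · dy/dt = 74/(2√4505) · 7 = 259√4505/4505 ≈ 3.859 m/s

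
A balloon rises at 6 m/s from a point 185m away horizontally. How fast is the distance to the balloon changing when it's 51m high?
153√36826/18413 ≈ 1.595 m/s

z² = 185² + y²
z = √(185² + 51²) = √36826
dz/dt = y/z · dy/dt = 51/√36826 · 6 = 153√36826/18413 ≈ 1.595 m/s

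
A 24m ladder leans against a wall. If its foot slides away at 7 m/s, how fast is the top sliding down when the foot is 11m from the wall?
11√455/65 ≈ 3.61 m/s

x² + y² = 24²
2x·dx/dt + 2y·dy/dt = 0
dy/dt = -x/y · dx/dt = -11/√455 · 7 = -11√455/65 m/s
The top is descending at 11√455/65 ≈ 3.61 m/s.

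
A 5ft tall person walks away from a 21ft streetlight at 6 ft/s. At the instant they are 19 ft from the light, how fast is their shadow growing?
15/8 ft/s

By similar triangles: 21/(x+s) = 5/s
Solving: s = 5x/16
ds/dt = 5/16 · dx/dt = 5/16 · 6 = 15/8 ft/s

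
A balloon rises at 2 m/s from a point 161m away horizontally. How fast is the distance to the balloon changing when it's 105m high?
15√754/377 ≈ 1.093 m/s

z² = 161² + y²
z = √(161² + 105²) = 7√754
dz/dt = y/z · dy/dt = 105/(7√754) · 2 = 15√754/377 ≈ 1.093 m/s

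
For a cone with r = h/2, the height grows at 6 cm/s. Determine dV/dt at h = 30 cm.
1350π cm³/s

V = (1/3)π(h/2)²h = πh³/12
dV/dt = πh²/4 · 6
At h = 30: dV/dt = 1350π cm³/s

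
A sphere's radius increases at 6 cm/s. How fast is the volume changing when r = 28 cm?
18816π cm³/s

V = (4/3)πr³
dV/dt = dV/dr · dr/dt = 4πr² · 6
At r = 28: dV/dt = 18816π cm³/s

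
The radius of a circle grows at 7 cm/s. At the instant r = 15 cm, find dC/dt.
14π cm/s

C = 2πr
dC/dt = 2π · dr/dt = 2π · 7 = 14π cm/s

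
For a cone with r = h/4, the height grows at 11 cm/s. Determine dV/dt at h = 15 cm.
2475π/16 cm³/s

V = (1/3)π(h/4)²h = πh³/48
dV/dt = πh²/16 · 11
At h = 15: dV/dt = 2475π/16 cm³/s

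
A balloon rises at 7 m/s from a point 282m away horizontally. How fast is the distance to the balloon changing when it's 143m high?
1001√99973/99973 ≈ 3.166 m/s

z² = 282² + y²
z = √(282² + 143²) = √99973
dz/dt = y/z · dy/dt = 143/√99973 · 7 = 1001√99973/99973 ≈ 3.166 m/s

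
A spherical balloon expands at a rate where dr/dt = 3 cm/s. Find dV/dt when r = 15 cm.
2700π cm³/s

V = (4/3)πr³
dV/dt = dV/dr · dr/dt = 4πr² · 3
At r = 15: dV/dt = 2700π cm³/s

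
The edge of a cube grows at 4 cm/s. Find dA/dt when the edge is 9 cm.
432 cm²/s

A = 6s²
dA/dt = 12s · ds/dt = 12·9·4 = 432 cm²/s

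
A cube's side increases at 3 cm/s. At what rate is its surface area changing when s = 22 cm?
792 cm²/s

A = 6s²
dA/dt = 12s · ds/dt = 12·22·3 = 792 cm²/s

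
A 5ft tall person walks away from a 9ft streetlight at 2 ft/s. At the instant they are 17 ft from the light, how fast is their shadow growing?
5/2 ft/s

By similar triangles: 9/(x+s) = 5/s
Solving: s = 5x/4
ds/dt = 5/4 · dx/dt = 5/4 · 2 = 5/2 ft/s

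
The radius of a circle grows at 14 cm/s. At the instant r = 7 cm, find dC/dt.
28π cm/s

C = 2πr
dC/dt = 2π · dr/dt = 2π · 14 = 28π cm/s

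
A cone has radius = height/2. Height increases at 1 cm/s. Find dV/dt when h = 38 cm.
361π cm³/s

V = (1/3)π(h/2)²h = πh³/12
dV/dt = πh²/4 · 1
At h = 38: dV/dt = 361π cm³/s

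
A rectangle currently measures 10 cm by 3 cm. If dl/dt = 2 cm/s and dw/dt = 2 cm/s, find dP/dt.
8 cm/s

P = 2(l + w)
dP/dt = 2(dl/dt + dw/dt) = 2(2 + 2) = 8 cm/s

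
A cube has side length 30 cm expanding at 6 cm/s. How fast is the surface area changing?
2160 cm²/s

A = 6s²
dA/dt = 12s · ds/dt = 12·30·6 = 2160 cm²/s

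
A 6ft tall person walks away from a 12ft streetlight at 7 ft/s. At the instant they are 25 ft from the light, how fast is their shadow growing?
7 ft/s

By similar triangles: 12/(x+s) = 6/s
Solving: s = 6x/6
ds/dt = 6/6 · dx/dt = 1 · 7 = 7 ft/s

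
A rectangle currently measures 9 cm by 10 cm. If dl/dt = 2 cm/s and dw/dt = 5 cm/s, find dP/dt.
14 cm/s

P = 2(l + w)
dP/dt = 2(dl/dt + dw/dt) = 2(2 + 5) = 14 cm/s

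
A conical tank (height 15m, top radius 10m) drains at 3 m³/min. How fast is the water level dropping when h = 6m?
3/(16π) ≈ 0.05968 m/min

r/h = 10/15, so r = (2/3)h
V = (1/3)πr²h = (1/3)π((2/3)h)²h = (4/27)πh³
dV/dh = (4/9)πh²
dh/dt = (dV/dt)/(dV/dh) = -3/((4/9)π·6²) = -3/(16π) m/min
The level is dropping at 3/(16π) ≈ 0.05968 m/min.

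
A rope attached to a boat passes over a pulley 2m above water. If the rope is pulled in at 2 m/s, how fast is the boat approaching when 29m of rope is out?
58√93/279 ≈ 2.005 m/s

rope² = x² + 2²
x = √(29² - 2²) = 3√93
dx/dt = (rope/x) · d(rope)/dt = (29/(3√93)) · (-2) = -58√93/279 m/s
The boat approaches at 58√93/279 ≈ 2.005 m/s.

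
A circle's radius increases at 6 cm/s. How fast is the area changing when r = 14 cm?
168π cm²/s

A = πr²
dA/dt = 2πr · dr/dt = 2π(14)(6) = 168π cm²/s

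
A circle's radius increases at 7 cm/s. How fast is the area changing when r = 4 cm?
56π cm²/s

A = πr²
dA/dt = 2πr · dr/dt = 2π(4)(7) = 56π cm²/s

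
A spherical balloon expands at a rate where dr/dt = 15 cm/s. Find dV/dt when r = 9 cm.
4860π cm³/s

V = (4/3)πr³
dV/dt = dV/dr · dr/dt = 4πr² · 15
At r = 9: dV/dt = 4860π cm³/s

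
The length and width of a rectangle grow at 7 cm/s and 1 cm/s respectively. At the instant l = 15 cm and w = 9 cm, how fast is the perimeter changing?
16 cm/s

P = 2(l + w)
dP/dt = 2(dl/dt + dw/dt) = 2(7 + 1) = 16 cm/s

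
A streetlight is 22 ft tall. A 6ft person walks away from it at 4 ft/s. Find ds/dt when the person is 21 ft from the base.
3/2 ft/s

By similar triangles: 22/(x+s) = 6/s
Solving: s = 6x/16
ds/dt = 6/16 · dx/dt = 3/8 · 4 = 3/2 ft/s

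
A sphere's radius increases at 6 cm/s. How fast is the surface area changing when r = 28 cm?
1344π cm²/s

S = 4πr²
dS/dt = dS/dr · dr/dt = 8πr · 6
At r = 28: dS/dt = 1344π cm²/s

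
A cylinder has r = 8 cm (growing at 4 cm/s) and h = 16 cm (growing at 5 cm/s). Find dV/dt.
1344π cm³/s

V = πr²h
dV/dt = 2πrh·dr/dt + πr²·dh/dt
= 2π(8)(16)(4) + π(8)²(5)
= 1344π cm³/s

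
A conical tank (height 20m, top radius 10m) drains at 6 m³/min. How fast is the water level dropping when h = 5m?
24/(25π) ≈ 0.3056 m/min

r/h = 10/20, so r = (1/2)h
V = (1/3)πr²h = (1/3)π((1/2)h)²h = (1/12)πh³
dV/dh = (1/4)πh²
dh/dt = (dV/dt)/(dV/dh) = -6/((1/4)π·5²) = -24/(25π) m/min
The level is dropping at 24/(25π) ≈ 0.3056 m/min.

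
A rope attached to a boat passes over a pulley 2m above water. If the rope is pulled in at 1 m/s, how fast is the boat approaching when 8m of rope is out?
4√15/15 ≈ 1.033 m/s

rope² = x² + 2²
x = √(8² - 2²) = 2√15
dx/dt = (rope/x) · d(rope)/dt = (8/(2√15)) · (-1) = -4√15/15 m/s
The boat approaches at 4√15/15 ≈ 1.033 m/s.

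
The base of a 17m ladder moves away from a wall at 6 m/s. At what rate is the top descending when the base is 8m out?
16/5 = 3.2 m/s

x² + y² = 17²
2x·dx/dt + 2y·dy/dt = 0
dy/dt = -x/y · dx/dt = -8/15 · 6 = -16/5 m/s
The top is descending at 16/5 = 3.2 m/s.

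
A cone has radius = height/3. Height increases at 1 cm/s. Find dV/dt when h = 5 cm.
25π/9 cm³/s

V = (1/3)π(h/3)²h = πh³/27
dV/dt = πh²/9 · 1
At h = 5: dV/dt = 25π/9 cm³/s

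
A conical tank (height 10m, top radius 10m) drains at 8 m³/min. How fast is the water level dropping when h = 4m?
1/(2π) ≈ 0.1592 m/min

r/h = 10/10, so r = h
V = (1/3)πr²h = (1/3)π(h)²h = (1/3)πh³
dV/dh = πh²
dh/dt = (dV/dt)/(dV/dh) = -8/(π·4²) = -1/(2π) m/min
The level is dropping at 1/(2π) ≈ 0.1592 m/min.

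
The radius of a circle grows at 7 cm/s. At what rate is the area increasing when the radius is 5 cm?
70π cm²/s

A = πr²
dA/dt = 2πr · dr/dt = 2π(5)(7) = 70π cm²/s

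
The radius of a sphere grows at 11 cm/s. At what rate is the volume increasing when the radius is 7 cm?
2156π cm³/s

V = (4/3)πr³
dV/dt = dV/dr · dr/dt = 4πr² · 11
At r = 7: dV/dt = 2156π cm³/s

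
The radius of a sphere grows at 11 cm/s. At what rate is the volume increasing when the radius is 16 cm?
11264π cm³/s

V = (4/3)πr³
dV/dt = dV/dr · dr/dt = 4πr² · 11
At r = 16: dV/dt = 11264π cm³/s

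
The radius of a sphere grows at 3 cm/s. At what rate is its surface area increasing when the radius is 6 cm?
144π cm²/s

S = 4πr²
dS/dt = dS/dr · dr/dt = 8πr · 3
At r = 6: dS/dt = 144π cm²/s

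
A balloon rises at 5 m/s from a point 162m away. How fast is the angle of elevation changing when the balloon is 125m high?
0.019346 rad/s

tan(θ) = y/162
sec²(θ) · dθ/dt = (1/162) · dy/dt
dθ/dt = cos²(θ)/162 · 5 = 162/(162² + 125²) · 5
dθ/dt = 0.019346 rad/s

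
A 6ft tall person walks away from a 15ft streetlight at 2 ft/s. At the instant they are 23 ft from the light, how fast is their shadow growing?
4/3 ft/s

By similar triangles: 15/(x+s) = 6/s
Solving: s = 6x/9
ds/dt = 6/9 · dx/dt = 2/3 · 2 = 4/3 ft/s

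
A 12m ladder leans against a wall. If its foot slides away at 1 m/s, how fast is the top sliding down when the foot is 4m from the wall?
√2/4 ≈ 0.3536 m/s

x² + y² = 12²
2x·dx/dt + 2y·dy/dt = 0
dy/dt = -x/y · dx/dt = -4/(8√2) · 1 = -√2/4 m/s
The top is descending at √2/4 ≈ 0.3536 m/s.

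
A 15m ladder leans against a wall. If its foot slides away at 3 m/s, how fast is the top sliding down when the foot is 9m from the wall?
9/4 = 2.25 m/s

x² + y² = 15²
2x·dx/dt + 2y·dy/dt = 0
dy/dt = -x/y · dx/dt = -9/12 · 3 = -9/4 m/s
The top is descending at 9/4 = 2.25 m/s.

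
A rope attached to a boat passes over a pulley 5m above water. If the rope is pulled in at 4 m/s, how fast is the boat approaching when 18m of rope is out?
72√299/299 ≈ 4.164 m/s

rope² = x² + 5²
x = √(18² - 5²) = √299
dx/dt = (rope/x) · d(rope)/dt = (18/√299) · (-4) = -72√299/299 m/s
The boat approaches at 72√299/299 ≈ 4.164 m/s.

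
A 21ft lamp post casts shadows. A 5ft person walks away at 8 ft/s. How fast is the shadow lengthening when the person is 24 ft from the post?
5/2 ft/s

By similar triangles: 21/(x+s) = 5/s
Solving: s = 5x/16
ds/dt = 5/16 · dx/dt = 5/16 · 8 = 5/2 ft/s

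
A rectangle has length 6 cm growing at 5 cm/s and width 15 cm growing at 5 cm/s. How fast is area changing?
105 cm²/s

A = lw
dA/dt = w·dl/dt + l·dw/dt = 15·5 + 6·5 = 105 cm²/s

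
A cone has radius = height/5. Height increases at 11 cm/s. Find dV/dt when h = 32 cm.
11264π/25 cm³/s

V = (1/3)π(h/5)²h = πh³/75
dV/dt = πh²/25 · 11
At h = 32: dV/dt = 11264π/25 cm³/s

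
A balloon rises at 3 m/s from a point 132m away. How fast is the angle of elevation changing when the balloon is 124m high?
0.012073 rad/s

tan(θ) = y/132
sec²(θ) · dθ/dt = (1/132) · dy/dt
dθ/dt = cos²(θ)/132 · 3 = 132/(132² + 124²) · 3
dθ/dt = 0.012073 rad/s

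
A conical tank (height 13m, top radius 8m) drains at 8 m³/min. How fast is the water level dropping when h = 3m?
169/(72π) ≈ 0.7471 m/min

r/h = 8/13, so r = (8/13)h
V = (1/3)πr²h = (1/3)π((8/13)h)²h = (64/507)πh³
dV/dh = (64/169)πh²
dh/dt = (dV/dt)/(dV/dh) = -8/((64/169)π·3²) = -169/(72π) m/min
The level is dropping at 169/(72π) ≈ 0.7471 m/min.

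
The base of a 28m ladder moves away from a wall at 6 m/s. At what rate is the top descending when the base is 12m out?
9√10/10 ≈ 2.846 m/s

x² + y² = 28²
2x·dx/dt + 2y·dy/dt = 0
dy/dt = -x/y · dx/dt = -12/(8√10) · 6 = -9√10/10 m/s
The top is descending at 9√10/10 ≈ 2.846 m/s.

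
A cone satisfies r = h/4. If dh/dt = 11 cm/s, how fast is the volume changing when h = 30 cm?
2475π/4 cm³/s

V = (1/3)π(h/4)²h = πh³/48
dV/dt = πh²/16 · 11
At h = 30: dV/dt = 2475π/4 cm³/s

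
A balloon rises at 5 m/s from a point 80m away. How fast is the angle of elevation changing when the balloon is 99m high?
0.02469 rad/s

tan(θ) = y/80
sec²(θ) · dθ/dt = (1/80) · dy/dt
dθ/dt = cos²(θ)/80 · 5 = 80/(80² + 99²) · 5
dθ/dt = 0.02469 rad/s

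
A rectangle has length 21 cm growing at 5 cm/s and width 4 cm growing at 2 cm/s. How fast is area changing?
62 cm²/s

A = lw
dA/dt = w·dl/dt + l·dw/dt = 4·5 + 21·2 = 62 cm²/s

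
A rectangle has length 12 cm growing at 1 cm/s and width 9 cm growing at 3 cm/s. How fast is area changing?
45 cm²/s

A = lw
dA/dt = w·dl/dt + l·dw/dt = 9·1 + 12·3 = 45 cm²/s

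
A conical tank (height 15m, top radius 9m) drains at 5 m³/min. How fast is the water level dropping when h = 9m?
125/(729π) ≈ 0.05458 m/min

r/h = 9/15, so r = (3/5)h
V = (1/3)πr²h = (1/3)π((3/5)h)²h = (3/25)πh³
dV/dh = (9/25)πh²
dh/dt = (dV/dt)/(dV/dh) = -5/((9/25)π·9²) = -125/(729π) m/min
The level is dropping at 125/(729π) ≈ 0.05458 m/min.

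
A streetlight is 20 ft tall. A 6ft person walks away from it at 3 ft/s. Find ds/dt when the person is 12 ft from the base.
9/7 ft/s

By similar triangles: 20/(x+s) = 6/s
Solving: s = 6x/14
ds/dt = 6/14 · dx/dt = 3/7 · 3 = 9/7 ft/s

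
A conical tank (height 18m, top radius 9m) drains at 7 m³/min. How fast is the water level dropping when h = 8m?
7/(16π) ≈ 0.1393 m/min

r/h = 9/18, so r = (1/2)h
V = (1/3)πr²h = (1/3)π((1/2)h)²h = (1/12)πh³
dV/dh = (1/4)πh²
dh/dt = (dV/dt)/(dV/dh) = -7/((1/4)π·8²) = -7/(16π) m/min
The level is dropping at 7/(16π) ≈ 0.1393 m/min.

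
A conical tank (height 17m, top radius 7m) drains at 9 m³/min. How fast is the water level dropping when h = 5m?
2601/(1225π) ≈ 0.6759 m/min

r/h = 7/17, so r = (7/17)h
V = (1/3)πr²h = (1/3)π((7/17)h)²h = (49/867)πh³
dV/dh = (49/289)πh²
dh/dt = (dV/dt)/(dV/dh) = -9/((49/289)π·5²) = -2601/(1225π) m/min
The level is dropping at 2601/(1225π) ≈ 0.6759 m/min.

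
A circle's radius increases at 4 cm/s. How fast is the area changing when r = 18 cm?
144π cm²/s

A = πr²
dA/dt = 2πr · dr/dt = 2π(18)(4) = 144π cm²/s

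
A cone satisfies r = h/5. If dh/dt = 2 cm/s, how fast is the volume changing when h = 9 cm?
162π/25 cm³/s

V = (1/3)π(h/5)²h = πh³/75
dV/dt = πh²/25 · 2
At h = 9: dV/dt = 162π/25 cm³/s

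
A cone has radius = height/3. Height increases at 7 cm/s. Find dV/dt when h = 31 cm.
6727π/9 cm³/s

V = (1/3)π(h/3)²h = πh³/27
dV/dt = πh²/9 · 7
At h = 31: dV/dt = 6727π/9 cm³/s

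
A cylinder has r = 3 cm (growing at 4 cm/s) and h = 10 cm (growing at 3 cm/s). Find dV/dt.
267π cm³/s

V = πr²h
dV/dt = 2πrh·dr/dt + πr²·dh/dt
= 2π(3)(10)(4) + π(3)²(3)
= 267π cm³/s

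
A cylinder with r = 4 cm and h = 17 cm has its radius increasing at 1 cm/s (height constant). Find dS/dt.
50π cm²/s

S = 2πrh + 2πr² (lateral + bases)
dS/dt = (2πh + 4πr)·dr/dt = (2π·17 + 4π·4)·1
= 50π cm²/s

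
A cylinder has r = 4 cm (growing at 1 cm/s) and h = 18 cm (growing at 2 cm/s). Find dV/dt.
176π cm³/s

V = πr²h
dV/dt = 2πrh·dr/dt + πr²·dh/dt
= 2π(4)(18)(1) + π(4)²(2)
= 176π cm³/s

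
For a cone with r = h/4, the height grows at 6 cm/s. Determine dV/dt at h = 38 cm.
1083π/2 cm³/s

V = (1/3)π(h/4)²h = πh³/48
dV/dt = πh²/16 · 6
At h = 38: dV/dt = 1083π/2 cm³/s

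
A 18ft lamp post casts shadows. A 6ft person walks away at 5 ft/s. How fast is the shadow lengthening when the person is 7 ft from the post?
5/2 ft/s

By similar triangles: 18/(x+s) = 6/s
Solving: s = 6x/12
ds/dt = 6/12 · dx/dt = 1/2 · 5 = 5/2 ft/s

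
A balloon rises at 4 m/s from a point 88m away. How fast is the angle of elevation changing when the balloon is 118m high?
0.016245 rad/s

tan(θ) = y/88
sec²(θ) · dθ/dt = (1/88) · dy/dt
dθ/dt = cos²(θ)/88 · 4 = 88/(88² + 118²) · 4
dθ/dt = 0.016245 rad/s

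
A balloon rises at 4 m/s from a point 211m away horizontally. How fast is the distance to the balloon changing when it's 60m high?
240√48121/48121 ≈ 1.094 m/s

z² = 211² + y²
z = √(211² + 60²) = √48121
dz/dt = y/z · dy/dt = 60/√48121 · 4 = 240√48121/48121 ≈ 1.094 m/s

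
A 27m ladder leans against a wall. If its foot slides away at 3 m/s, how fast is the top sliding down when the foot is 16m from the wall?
48√473/473 ≈ 2.207 m/s

x² + y² = 27²
2x·dx/dt + 2y·dy/dt = 0
dy/dt = -x/y · dx/dt = -16/√473 · 3 = -48√473/473 m/s
The top is descending at 48√473/473 ≈ 2.207 m/s.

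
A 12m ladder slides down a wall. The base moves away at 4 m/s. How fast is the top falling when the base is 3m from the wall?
4√15/15 ≈ 1.033 m/s

x² + y² = 12²
2x·dx/dt + 2y·dy/dt = 0
dy/dt = -x/y · dx/dt = -3/(3√15) · 4 = -4√15/15 m/s
The top is descending at 4√15/15 ≈ 1.033 m/s.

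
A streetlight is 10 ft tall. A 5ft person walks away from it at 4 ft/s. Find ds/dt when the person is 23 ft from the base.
4 ft/s

By similar triangles: 10/(x+s) = 5/s
Solving: s = 5x/5
ds/dt = 5/5 · dx/dt = 1 · 4 = 4 ft/s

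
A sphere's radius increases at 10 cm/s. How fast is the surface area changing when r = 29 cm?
2320π cm²/s

S = 4πr²
dS/dt = dS/dr · dr/dt = 8πr · 10
At r = 29: dS/dt = 2320π cm²/s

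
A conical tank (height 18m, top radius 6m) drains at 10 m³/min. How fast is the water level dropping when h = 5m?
18/(5π) ≈ 1.146 m/min

r/h = 6/18, so r = (1/3)h
V = (1/3)πr²h = (1/3)π((1/3)h)²h = (1/27)πh³
dV/dh = (1/9)πh²
dh/dt = (dV/dt)/(dV/dh) = -10/((1/9)π·5²) = -18/(5π) m/min
The level is dropping at 18/(5π) ≈ 1.146 m/min.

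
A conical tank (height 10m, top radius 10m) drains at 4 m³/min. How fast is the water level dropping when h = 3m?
4/(9π) ≈ 0.1415 m/min

r/h = 10/10, so r = h
V = (1/3)πr²h = (1/3)π(h)²h = (1/3)πh³
dV/dh = πh²
dh/dt = (dV/dt)/(dV/dh) = -4/(π·3²) = -4/(9π) m/min
The level is dropping at 4/(9π) ≈ 0.1415 m/min.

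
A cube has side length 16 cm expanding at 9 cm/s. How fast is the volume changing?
6912 cm³/s

V = s³
dV/dt = 3s² · ds/dt = 3·16²·9 = 6912 cm³/s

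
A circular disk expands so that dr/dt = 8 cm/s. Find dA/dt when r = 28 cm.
448π cm²/s

A = πr²
dA/dt = 2πr · dr/dt = 2π(28)(8) = 448π cm²/s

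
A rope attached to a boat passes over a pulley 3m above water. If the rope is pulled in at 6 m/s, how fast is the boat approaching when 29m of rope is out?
87√13/52 ≈ 6.032 m/s

rope² = x² + 3²
x = √(29² - 3²) = 8√13
dx/dt = (rope/x) · d(rope)/dt = (29/(8√13)) · (-6) = -87√13/52 m/s
The boat approaches at 87√13/52 ≈ 6.032 m/s.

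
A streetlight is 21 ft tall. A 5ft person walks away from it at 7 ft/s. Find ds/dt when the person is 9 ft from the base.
35/16 ft/s

By similar triangles: 21/(x+s) = 5/s
Solving: s = 5x/16
ds/dt = 5/16 · dx/dt = 5/16 · 7 = 35/16 ft/s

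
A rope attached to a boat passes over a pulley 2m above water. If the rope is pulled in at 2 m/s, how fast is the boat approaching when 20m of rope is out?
20√11/33 ≈ 2.01 m/s

rope² = x² + 2²
x = √(20² - 2²) = 6√11
dx/dt = (rope/x) · d(rope)/dt = (20/(6√11)) · (-2) = -20√11/33 m/s
The boat approaches at 20√11/33 ≈ 2.01 m/s.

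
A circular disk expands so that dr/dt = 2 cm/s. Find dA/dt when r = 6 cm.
24π cm²/s

A = πr²
dA/dt = 2πr · dr/dt = 2π(6)(2) = 24π cm²/s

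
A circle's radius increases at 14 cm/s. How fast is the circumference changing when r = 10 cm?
28π cm/s

C = 2πr
dC/dt = 2π · dr/dt = 2π · 14 = 28π cm/s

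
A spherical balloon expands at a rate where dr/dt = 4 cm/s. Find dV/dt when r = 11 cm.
1936π cm³/s

V = (4/3)πr³
dV/dt = dV/dr · dr/dt = 4πr² · 4
At r = 11: dV/dt = 1936π cm³/s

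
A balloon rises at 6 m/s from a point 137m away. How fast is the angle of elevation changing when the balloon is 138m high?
0.021739 rad/s

tan(θ) = y/137
sec²(θ) · dθ/dt = (1/137) · dy/dt
dθ/dt = cos²(θ)/137 · 6 = 137/(137² + 138²) · 6
dθ/dt = 0.021739 rad/s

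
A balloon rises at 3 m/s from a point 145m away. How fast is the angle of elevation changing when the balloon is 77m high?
0.016139 rad/s

tan(θ) = y/145
sec²(θ) · dθ/dt = (1/145) · dy/dt
dθ/dt = cos²(θ)/145 · 3 = 145/(145² + 77²) · 3
dθ/dt = 0.016139 rad/s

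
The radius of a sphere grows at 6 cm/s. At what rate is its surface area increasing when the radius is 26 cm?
1248π cm²/s

S = 4πr²
dS/dt = dS/dr · dr/dt = 8πr · 6
At r = 26: dS/dt = 1248π cm²/s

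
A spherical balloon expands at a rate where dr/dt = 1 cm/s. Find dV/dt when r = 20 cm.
1600π cm³/s

V = (4/3)πr³
dV/dt = dV/dr · dr/dt = 4πr² · 1
At r = 20: dV/dt = 1600π cm³/s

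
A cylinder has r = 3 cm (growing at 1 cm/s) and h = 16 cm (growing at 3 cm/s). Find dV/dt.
123π cm³/s

V = πr²h
dV/dt = 2πrh·dr/dt + πr²·dh/dt
= 2π(3)(16)(1) + π(3)²(3)
= 123π cm³/s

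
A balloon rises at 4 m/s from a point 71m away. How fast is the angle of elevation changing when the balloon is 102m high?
0.018388 rad/s

tan(θ) = y/71
sec²(θ) · dθ/dt = (1/71) · dy/dt
dθ/dt = cos²(θ)/71 · 4 = 71/(71² + 102²) · 4
dθ/dt = 0.018388 rad/s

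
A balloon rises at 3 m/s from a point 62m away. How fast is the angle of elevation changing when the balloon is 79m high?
0.018443 rad/s

tan(θ) = y/62
sec²(θ) · dθ/dt = (1/62) · dy/dt
dθ/dt = cos²(θ)/62 · 3 = 62/(62² + 79²) · 3
dθ/dt = 0.018443 rad/s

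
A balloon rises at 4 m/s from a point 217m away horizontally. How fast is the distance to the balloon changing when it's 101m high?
202√57290/28645 ≈ 1.688 m/s

z² = 217² + y²
z = √(217² + 101²) = √57290
dz/dt = y/z · dy/dt = 101/√57290 · 4 = 202√57290/28645 ≈ 1.688 m/s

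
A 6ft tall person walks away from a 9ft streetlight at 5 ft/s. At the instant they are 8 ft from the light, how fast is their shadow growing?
10 ft/s

By similar triangles: 9/(x+s) = 6/s
Solving: s = 6x/3
ds/dt = 6/3 · dx/dt = 2 · 5 = 10 ft/s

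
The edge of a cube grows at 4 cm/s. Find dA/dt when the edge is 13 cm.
624 cm²/s

A = 6s²
dA/dt = 12s · ds/dt = 12·13·4 = 624 cm²/s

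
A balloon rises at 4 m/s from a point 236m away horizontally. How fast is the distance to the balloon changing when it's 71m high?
284√60737/60737 ≈ 1.152 m/s

z² = 236² + y²
z = √(236² + 71²) = √60737
dz/dt = y/z · dy/dt = 71/√60737 · 4 = 284√60737/60737 ≈ 1.152 m/s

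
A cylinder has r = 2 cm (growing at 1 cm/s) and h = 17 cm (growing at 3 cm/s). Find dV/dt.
80π cm³/s

V = πr²h
dV/dt = 2πrh·dr/dt + πr²·dh/dt
= 2π(2)(17)(1) + π(2)²(3)
= 80π cm³/s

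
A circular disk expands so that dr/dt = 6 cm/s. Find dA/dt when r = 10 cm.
120π cm²/s

A = πr²
dA/dt = 2πr · dr/dt = 2π(10)(6) = 120π cm²/s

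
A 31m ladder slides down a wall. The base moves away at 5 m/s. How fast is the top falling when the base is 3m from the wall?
15√238/476 ≈ 0.4862 m/s

x² + y² = 31²
2x·dx/dt + 2y·dy/dt = 0
dy/dt = -x/y · dx/dt = -3/(2√238) · 5 = -15√238/476 m/s
The top is descending at 15√238/476 ≈ 0.4862 m/s.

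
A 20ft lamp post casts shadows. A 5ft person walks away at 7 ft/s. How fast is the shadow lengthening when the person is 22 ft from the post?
7/3 ft/s

By similar triangles: 20/(x+s) = 5/s
Solving: s = 5x/15
ds/dt = 5/15 · dx/dt = 1/3 · 7 = 7/3 ft/s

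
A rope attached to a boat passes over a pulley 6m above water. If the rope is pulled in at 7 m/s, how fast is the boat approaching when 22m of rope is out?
11√7/4 ≈ 7.276 m/s

rope² = x² + 6²
x = √(22² - 6²) = 8√7
dx/dt = (rope/x) · d(rope)/dt = (22/(8√7)) · (-7) = -11√7/4 m/s
The boat approaches at 11√7/4 ≈ 7.276 m/s.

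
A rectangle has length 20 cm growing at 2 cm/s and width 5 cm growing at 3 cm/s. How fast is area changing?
70 cm²/s

A = lw
dA/dt = w·dl/dt + l·dw/dt = 5·2 + 20·3 = 70 cm²/s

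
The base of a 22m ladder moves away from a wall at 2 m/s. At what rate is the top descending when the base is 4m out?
4√13/39 ≈ 0.3698 m/s

x² + y² = 22²
2x·dx/dt + 2y·dy/dt = 0
dy/dt = -x/y · dx/dt = -4/(6√13) · 2 = -4√13/39 m/s
The top is descending at 4√13/39 ≈ 0.3698 m/s.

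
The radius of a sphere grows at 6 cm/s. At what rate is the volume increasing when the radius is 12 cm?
3456π cm³/s

V = (4/3)πr³
dV/dt = dV/dr · dr/dt = 4πr² · 6
At r = 12: dV/dt = 3456π cm³/s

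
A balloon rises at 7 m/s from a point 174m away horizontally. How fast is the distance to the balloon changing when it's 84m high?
98√1037/1037 ≈ 3.043 m/s

z² = 174² + y²
z = √(174² + 84²) = 6√1037
dz/dt = y/z · dy/dt = 84/(6√1037) · 7 = 98√1037/1037 ≈ 3.043 m/s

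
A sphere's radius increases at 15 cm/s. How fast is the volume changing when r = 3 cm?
540π cm³/s

V = (4/3)πr³
dV/dt = dV/dr · dr/dt = 4πr² · 15
At r = 3: dV/dt = 540π cm³/s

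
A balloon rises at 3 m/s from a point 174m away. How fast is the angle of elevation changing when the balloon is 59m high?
0.015463 rad/s

tan(θ) = y/174
sec²(θ) · dθ/dt = (1/174) · dy/dt
dθ/dt = cos²(θ)/174 · 3 = 174/(174² + 59²) · 3
dθ/dt = 0.015463 rad/s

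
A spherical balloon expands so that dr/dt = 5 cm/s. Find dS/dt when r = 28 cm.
1120π cm²/s

S = 4πr²
dS/dt = dS/dr · dr/dt = 8πr · 5
At r = 28: dS/dt = 1120π cm²/s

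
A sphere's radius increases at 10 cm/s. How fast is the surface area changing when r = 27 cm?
2160π cm²/s

S = 4πr²
dS/dt = dS/dr · dr/dt = 8πr · 10
At r = 27: dS/dt = 2160π cm²/s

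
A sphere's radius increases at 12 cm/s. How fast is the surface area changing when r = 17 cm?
1632π cm²/s

S = 4πr²
dS/dt = dS/dr · dr/dt = 8πr · 12
At r = 17: dS/dt = 1632π cm²/s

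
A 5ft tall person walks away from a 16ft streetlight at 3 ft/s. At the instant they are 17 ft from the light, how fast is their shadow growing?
15/11 ft/s

By similar triangles: 16/(x+s) = 5/s
Solving: s = 5x/11
ds/dt = 5/11 · dx/dt = 5/11 · 3 = 15/11 ft/s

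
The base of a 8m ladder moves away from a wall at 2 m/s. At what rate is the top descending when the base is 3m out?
6√55/55 ≈ 0.809 m/s

x² + y² = 8²
2x·dx/dt + 2y·dy/dt = 0
dy/dt = -x/y · dx/dt = -3/√55 · 2 = -6√55/55 m/s
The top is descending at 6√55/55 ≈ 0.809 m/s.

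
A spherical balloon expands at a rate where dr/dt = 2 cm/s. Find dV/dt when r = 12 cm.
1152π cm³/s

V = (4/3)πr³
dV/dt = dV/dr · dr/dt = 4πr² · 2
At r = 12: dV/dt = 1152π cm³/s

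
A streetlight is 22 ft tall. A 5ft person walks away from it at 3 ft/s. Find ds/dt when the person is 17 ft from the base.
15/17 ft/s

By similar triangles: 22/(x+s) = 5/s
Solving: s = 5x/17
ds/dt = 5/17 · dx/dt = 5/17 · 3 = 15/17 ft/s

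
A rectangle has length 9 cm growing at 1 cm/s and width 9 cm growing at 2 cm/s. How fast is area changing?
27 cm²/s

A = lw
dA/dt = w·dl/dt + l·dw/dt = 9·1 + 9·2 = 27 cm²/s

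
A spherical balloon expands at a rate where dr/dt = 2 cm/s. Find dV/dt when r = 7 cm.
392π cm³/s

V = (4/3)πr³
dV/dt = dV/dr · dr/dt = 4πr² · 2
At r = 7: dV/dt = 392π cm³/s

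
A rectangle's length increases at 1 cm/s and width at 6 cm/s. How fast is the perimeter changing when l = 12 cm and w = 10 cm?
14 cm/s

P = 2(l + w)
dP/dt = 2(dl/dt + dw/dt) = 2(1 + 6) = 14 cm/s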